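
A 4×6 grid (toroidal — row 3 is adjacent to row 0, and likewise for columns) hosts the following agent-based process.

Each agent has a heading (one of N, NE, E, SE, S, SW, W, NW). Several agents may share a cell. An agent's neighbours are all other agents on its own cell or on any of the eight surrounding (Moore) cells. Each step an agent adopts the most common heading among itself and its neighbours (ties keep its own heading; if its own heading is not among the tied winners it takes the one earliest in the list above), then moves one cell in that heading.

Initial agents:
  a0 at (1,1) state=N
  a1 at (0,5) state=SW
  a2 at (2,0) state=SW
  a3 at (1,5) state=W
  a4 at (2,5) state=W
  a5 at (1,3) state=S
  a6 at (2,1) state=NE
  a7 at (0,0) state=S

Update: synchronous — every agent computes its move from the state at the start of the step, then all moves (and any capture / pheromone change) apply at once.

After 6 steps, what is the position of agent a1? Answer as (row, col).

(1, 5)

t=1: a0@(0,1):N a1@(1,4):SW a2@(2,5):W a3@(1,4):W a4@(2,4):W a5@(2,3):S a6@(1,2):NE a7@(1,0):S
t=2: a0@(3,1):N a1@(1,3):W a2@(2,4):W a3@(1,3):W a4@(2,3):W a5@(2,2):W a6@(0,3):NE a7@(2,0):S
t=3: a0@(2,1):N a1@(1,2):W a2@(2,3):W a3@(1,2):W a4@(2,2):W a5@(2,1):W a6@(0,2):W a7@(3,0):S
t=4: a0@(2,0):W a1@(1,1):W a2@(2,2):W a3@(1,1):W a4@(2,1):W a5@(2,0):W a6@(0,1):W a7@(0,0):S
t=5: a0@(2,5):W a1@(1,0):W a2@(2,1):W a3@(1,0):W a4@(2,0):W a5@(2,5):W a6@(0,0):W a7@(0,5):W
t=6: a0@(2,4):W a1@(1,5):W a2@(2,0):W a3@(1,5):W a4@(2,5):W a5@(2,4):W a6@(0,5):W a7@(0,4):W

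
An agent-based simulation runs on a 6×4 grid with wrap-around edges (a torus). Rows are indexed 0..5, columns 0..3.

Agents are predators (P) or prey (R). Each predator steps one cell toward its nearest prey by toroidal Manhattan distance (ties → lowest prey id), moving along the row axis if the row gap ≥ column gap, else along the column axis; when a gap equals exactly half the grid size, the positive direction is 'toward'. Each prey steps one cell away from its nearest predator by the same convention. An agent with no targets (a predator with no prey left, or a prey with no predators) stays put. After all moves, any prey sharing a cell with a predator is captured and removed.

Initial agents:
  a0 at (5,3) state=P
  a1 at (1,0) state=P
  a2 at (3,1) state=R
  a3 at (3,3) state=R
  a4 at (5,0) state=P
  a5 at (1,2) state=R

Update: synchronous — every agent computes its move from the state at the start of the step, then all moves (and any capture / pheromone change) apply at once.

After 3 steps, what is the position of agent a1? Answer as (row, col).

(3, 1)

t=1: a0@(4,3):P a1@(1,1):P a2@(4,1):R a3@(2,3):R a4@(4,0):P
t=2: a0@(4,0):P a1@(2,1):P a2@(4,2):R a3@(1,3):R a4@(4,1):P
t=3: a0@(4,1):P a1@(3,1):P a2@(4,3):R a3@(1,2):R a4@(4,2):P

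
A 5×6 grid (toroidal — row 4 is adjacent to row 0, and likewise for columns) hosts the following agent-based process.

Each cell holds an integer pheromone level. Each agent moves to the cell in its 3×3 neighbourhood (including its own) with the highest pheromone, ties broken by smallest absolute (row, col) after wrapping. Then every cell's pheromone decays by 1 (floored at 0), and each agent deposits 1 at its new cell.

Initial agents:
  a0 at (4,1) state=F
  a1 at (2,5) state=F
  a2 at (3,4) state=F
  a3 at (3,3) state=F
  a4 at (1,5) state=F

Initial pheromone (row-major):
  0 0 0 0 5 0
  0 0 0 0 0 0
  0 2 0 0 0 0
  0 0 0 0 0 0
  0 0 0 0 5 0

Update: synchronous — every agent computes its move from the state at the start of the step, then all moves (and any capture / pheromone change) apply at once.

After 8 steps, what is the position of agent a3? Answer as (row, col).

(4, 4)

t=1: a0@(0,0) a1@(1,0) a2@(4,4) a3@(4,4) a4@(0,4) | pheromone: 1 0 0 0 5 0 / 1 0 0 0 0 0 / 0 1 0 0 0 0 / 0 0 0 0 0 0 / 0 0 0 0 6 0
t=2: a0@(0,0) a1@(0,0) a2@(4,4) a3@(4,4) a4@(4,4) | pheromone: 2 0 0 0 4 0 / 0 0 0 0 0 0 / 0 0 0 0 0 0 / 0 0 0 0 0 0 / 0 0 0 0 8 0
t=3: a0@(0,0) a1@(0,0) a2@(4,4) a3@(4,4) a4@(4,4) | pheromone: 3 0 0 0 3 0 / 0 0 0 0 0 0 / 0 0 0 0 0 0 / 0 0 0 0 0 0 / 0 0 0 0 10 0
t=4: a0@(0,0) a1@(0,0) a2@(4,4) a3@(4,4) a4@(4,4) | pheromone: 4 0 0 0 2 0 / 0 0 0 0 0 0 / 0 0 0 0 0 0 / 0 0 0 0 0 0 / 0 0 0 0 12 0
t=5: a0@(0,0) a1@(0,0) a2@(4,4) a3@(4,4) a4@(4,4) | pheromone: 5 0 0 0 1 0 / 0 0 0 0 0 0 / 0 0 0 0 0 0 / 0 0 0 0 0 0 / 0 0 0 0 14 0
t=6: a0@(0,0) a1@(0,0) a2@(4,4) a3@(4,4) a4@(4,4) | pheromone: 6 0 0 0 0 0 / 0 0 0 0 0 0 / 0 0 0 0 0 0 / 0 0 0 0 0 0 / 0 0 0 0 16 0
t=7: a0@(0,0) a1@(0,0) a2@(4,4) a3@(4,4) a4@(4,4) | pheromone: 7 0 0 0 0 0 / 0 0 0 0 0 0 / 0 0 0 0 0 0 / 0 0 0 0 0 0 / 0 0 0 0 18 0
t=8: a0@(0,0) a1@(0,0) a2@(4,4) a3@(4,4) a4@(4,4) | pheromone: 8 0 0 0 0 0 / 0 0 0 0 0 0 / 0 0 0 0 0 0 / 0 0 0 0 0 0 / 0 0 0 0 20 0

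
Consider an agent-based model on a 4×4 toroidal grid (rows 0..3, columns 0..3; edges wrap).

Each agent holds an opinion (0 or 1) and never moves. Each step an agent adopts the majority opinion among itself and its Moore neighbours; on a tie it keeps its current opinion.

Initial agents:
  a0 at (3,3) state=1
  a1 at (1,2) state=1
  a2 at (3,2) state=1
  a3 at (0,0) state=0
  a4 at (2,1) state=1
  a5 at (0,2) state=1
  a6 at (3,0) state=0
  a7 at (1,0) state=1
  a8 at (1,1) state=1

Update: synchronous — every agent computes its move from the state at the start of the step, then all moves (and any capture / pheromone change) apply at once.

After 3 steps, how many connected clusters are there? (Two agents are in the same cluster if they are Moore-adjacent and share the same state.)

1

t=1: a0@(3,3):1 a1@(1,2):1 a2@(3,2):1 a3@(0,0):1 a4@(2,1):1 a5@(0,2):1 a6@(3,0):0 a7@(1,0):1 a8@(1,1):1
t=2: a0@(3,3):1 a1@(1,2):1 a2@(3,2):1 a3@(0,0):1 a4@(2,1):1 a5@(0,2):1 a6@(3,0):1 a7@(1,0):1 a8@(1,1):1
t=3: (unchanged — steady state)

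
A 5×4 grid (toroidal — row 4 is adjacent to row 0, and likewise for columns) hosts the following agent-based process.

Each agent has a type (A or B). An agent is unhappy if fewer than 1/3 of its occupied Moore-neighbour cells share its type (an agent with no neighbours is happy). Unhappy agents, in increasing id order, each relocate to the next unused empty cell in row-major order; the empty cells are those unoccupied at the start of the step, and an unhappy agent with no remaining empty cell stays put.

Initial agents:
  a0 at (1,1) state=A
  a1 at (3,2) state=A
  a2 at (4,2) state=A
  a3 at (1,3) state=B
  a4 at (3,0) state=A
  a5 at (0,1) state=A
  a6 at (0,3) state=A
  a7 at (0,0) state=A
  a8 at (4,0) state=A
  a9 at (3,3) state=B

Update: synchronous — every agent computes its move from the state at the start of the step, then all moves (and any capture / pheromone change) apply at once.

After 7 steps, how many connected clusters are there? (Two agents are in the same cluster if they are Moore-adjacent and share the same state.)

t=1: a0@(1,1):A a1@(3,2):A a2@(4,2):A a3@(0,2):B a4@(3,0):A a5@(0,1):A a6@(0,3):A a7@(0,0):A a8@(4,0):A a9@(1,0):B
t=2: a0@(1,1):A a1@(3,2):A a2@(4,2):A a3@(1,2):B a4@(3,0):A a5@(0,1):A a6@(0,3):A a7@(0,0):A a8@(4,0):A a9@(1,3):B
t=3: a0@(1,1):A a1@(3,2):A a2@(4,2):A a3@(0,2):B a4@(3,0):A a5@(0,1):A a6@(0,3):A a7@(0,0):A a8@(4,0):A a9@(1,3):B
t=4: a0@(1,1):A a1@(3,2):A a2@(4,2):A a3@(1,0):B a4@(3,0):A a5@(0,1):A a6@(0,3):A a7@(0,0):A a8@(4,0):A a9@(1,3):B
t=5: a0@(1,1):A a1@(3,2):A a2@(4,2):A a3@(0,2):B a4@(3,0):A a5@(0,1):A a6@(0,3):A a7@(0,0):A a8@(4,0):A a9@(1,3):B
t=6: a0@(1,1):A a1@(3,2):A a2@(4,2):A a3@(1,0):B a4@(3,0):A a5@(0,1):A a6@(0,3):A a7@(0,0):A a8@(4,0):A a9@(1,3):B
t=7: a0@(1,1):A a1@(3,2):A a2@(4,2):A a3@(0,2):B a4@(3,0):A a5@(0,1):A a6@(0,3):A a7@(0,0):A a8@(4,0):A a9@(1,3):B

2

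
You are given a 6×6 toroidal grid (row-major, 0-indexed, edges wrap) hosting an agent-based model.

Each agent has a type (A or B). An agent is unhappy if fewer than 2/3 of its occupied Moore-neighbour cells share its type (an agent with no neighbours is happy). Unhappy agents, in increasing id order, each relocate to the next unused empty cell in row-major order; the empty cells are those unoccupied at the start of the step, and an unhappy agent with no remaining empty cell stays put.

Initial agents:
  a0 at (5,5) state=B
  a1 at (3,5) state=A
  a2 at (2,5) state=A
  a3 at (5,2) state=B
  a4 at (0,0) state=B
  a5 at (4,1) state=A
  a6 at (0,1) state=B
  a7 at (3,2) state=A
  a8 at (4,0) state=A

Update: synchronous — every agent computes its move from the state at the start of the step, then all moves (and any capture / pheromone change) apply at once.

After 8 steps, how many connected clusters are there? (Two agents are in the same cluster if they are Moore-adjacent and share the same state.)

2

t=1: a0@(0,2):B a1@(3,5):A a2@(2,5):A a3@(0,3):B a4@(0,0):B a5@(4,1):A a6@(0,1):B a7@(3,2):A a8@(4,0):A
t=2: (unchanged — steady state)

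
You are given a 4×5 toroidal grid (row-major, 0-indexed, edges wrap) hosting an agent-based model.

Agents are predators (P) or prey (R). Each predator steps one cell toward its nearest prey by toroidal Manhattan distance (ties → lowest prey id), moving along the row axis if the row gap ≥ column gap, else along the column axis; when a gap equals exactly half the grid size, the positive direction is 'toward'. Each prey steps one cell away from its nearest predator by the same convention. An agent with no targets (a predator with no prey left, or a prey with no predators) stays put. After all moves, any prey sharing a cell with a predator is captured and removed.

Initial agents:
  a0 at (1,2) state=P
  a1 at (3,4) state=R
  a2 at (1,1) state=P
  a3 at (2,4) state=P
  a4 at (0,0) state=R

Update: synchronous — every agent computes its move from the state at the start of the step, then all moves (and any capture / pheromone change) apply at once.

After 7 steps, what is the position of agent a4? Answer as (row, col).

(2, 1)

t=1: a0@(1,1):P a1@(0,4):R a2@(0,1):P a3@(3,4):P a4@(3,0):R
t=2: a0@(1,0):P a1@(1,4):R a2@(0,0):P a3@(0,4):P a4@(3,1):R
t=3: a0@(1,4):P a1@(1,3):R a2@(1,0):P a3@(1,4):P a4@(2,1):R
t=4: a0@(1,3):P a1@(1,2):R a2@(1,4):P a3@(1,3):P a4@(3,1):R
t=5: a0@(1,2):P a1@(1,1):R a2@(1,3):P a3@(1,2):P a4@(2,1):R
t=6: a0@(1,1):P a1@(1,0):R a2@(1,2):P a3@(1,1):P a4@(3,1):R
t=7: a0@(1,0):P a1@(1,4):R a2@(1,1):P a3@(1,0):P a4@(2,1):R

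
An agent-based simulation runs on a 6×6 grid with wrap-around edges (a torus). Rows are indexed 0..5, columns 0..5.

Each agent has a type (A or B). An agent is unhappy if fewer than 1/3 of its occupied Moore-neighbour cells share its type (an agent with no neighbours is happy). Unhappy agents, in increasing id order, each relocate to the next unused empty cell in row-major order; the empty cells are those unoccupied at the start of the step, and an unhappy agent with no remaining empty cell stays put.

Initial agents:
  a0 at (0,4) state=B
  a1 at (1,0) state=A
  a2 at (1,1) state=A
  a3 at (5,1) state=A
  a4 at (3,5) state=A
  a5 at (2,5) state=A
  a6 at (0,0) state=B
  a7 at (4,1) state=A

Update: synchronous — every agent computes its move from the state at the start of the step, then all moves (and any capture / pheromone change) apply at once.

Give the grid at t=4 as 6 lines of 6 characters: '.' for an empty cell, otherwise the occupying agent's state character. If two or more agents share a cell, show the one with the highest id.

B...B.
AA....
.....A
.....A
.A....
.A....

t=1: a0@(0,4):B a1@(1,0):A a2@(1,1):A a3@(5,1):A a4@(3,5):A a5@(2,5):A a6@(0,1):B a7@(4,1):A
t=2: a0@(0,4):B a1@(1,0):A a2@(1,1):A a3@(5,1):A a4@(3,5):A a5@(2,5):A a6@(0,0):B a7@(4,1):A
t=3: a0@(0,4):B a1@(1,0):A a2@(1,1):A a3@(5,1):A a4@(3,5):A a5@(2,5):A a6@(0,1):B a7@(4,1):A
t=4: a0@(0,4):B a1@(1,0):A a2@(1,1):A a3@(5,1):A a4@(3,5):A a5@(2,5):A a6@(0,0):B a7@(4,1):A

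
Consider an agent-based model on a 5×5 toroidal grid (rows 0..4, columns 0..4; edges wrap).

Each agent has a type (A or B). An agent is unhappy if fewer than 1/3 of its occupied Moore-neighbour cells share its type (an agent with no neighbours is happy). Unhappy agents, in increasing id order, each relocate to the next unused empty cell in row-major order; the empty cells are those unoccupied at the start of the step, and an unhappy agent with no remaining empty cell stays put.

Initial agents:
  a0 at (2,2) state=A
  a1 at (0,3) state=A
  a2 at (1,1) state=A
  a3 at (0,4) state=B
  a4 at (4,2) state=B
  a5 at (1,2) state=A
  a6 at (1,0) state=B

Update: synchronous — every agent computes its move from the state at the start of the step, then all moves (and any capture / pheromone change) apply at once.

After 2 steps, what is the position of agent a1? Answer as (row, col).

t=1: a0@(2,2):A a1@(0,3):A a2@(1,1):A a3@(0,4):B a4@(0,0):B a5@(1,2):A a6@(1,0):B
t=2: (unchanged — steady state)

(0, 3)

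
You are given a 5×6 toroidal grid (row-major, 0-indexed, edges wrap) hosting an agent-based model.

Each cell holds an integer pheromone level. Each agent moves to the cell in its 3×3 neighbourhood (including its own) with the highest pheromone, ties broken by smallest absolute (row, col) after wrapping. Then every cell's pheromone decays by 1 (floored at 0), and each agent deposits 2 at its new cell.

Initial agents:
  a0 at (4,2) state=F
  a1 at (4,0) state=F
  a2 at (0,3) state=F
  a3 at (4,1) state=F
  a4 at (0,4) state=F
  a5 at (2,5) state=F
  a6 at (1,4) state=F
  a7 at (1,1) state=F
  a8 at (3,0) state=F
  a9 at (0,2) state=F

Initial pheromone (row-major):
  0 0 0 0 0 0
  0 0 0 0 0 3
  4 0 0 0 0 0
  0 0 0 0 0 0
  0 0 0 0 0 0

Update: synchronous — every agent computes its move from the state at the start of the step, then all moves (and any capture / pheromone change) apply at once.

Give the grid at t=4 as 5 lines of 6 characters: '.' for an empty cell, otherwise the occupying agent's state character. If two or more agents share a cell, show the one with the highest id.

......
.....F
F.....
......
......

t=1: a0@(0,1) a1@(0,0) a2@(0,2) a3@(0,0) a4@(1,5) a5@(2,0) a6@(1,5) a7@(2,0) a8@(2,0) a9@(0,1) | pheromone: 4 4 2 0 0 0 / 0 0 0 0 0 6 / 9 0 0 0 0 0 / 0 0 0 0 0 0 / 0 0 0 0 0 0
t=2: a0@(0,0) a1@(1,5) a2@(0,1) a3@(1,5) a4@(2,0) a5@(2,0) a6@(2,0) a7@(2,0) a8@(2,0) a9@(0,0) | pheromone: 7 5 1 0 0 0 / 0 0 0 0 0 9 / 18 0 0 0 0 0 / 0 0 0 0 0 0 / 0 0 0 0 0 0
t=3: a0@(1,5) a1@(2,0) a2@(0,0) a3@(2,0) a4@(2,0) a5@(2,0) a6@(2,0) a7@(2,0) a8@(2,0) a9@(1,5) | pheromone: 8 4 0 0 0 0 / 0 0 0 0 0 12 / 31 0 0 0 0 0 / 0 0 0 0 0 0 / 0 0 0 0 0 0
t=4: a0@(2,0) a1@(2,0) a2@(1,5) a3@(2,0) a4@(2,0) a5@(2,0) a6@(2,0) a7@(2,0) a8@(2,0) a9@(2,0) | pheromone: 7 3 0 0 0 0 / 0 0 0 0 0 13 / 48 0 0 0 0 0 / 0 0 0 0 0 0 / 0 0 0 0 0 0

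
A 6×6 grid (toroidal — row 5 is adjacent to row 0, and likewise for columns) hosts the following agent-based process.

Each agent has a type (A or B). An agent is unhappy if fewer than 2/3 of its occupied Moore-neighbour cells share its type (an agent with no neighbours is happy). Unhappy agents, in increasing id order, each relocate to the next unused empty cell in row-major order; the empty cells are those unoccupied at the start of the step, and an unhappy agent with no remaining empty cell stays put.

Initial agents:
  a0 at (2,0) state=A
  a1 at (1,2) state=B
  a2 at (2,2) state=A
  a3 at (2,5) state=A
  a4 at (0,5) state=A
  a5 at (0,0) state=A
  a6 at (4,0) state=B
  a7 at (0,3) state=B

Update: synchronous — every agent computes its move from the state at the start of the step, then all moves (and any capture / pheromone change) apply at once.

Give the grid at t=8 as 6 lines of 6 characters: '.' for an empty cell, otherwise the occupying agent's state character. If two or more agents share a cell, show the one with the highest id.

..BA..
.AAB..
A....A
......
B.....
......

t=1: a0@(2,0):A a1@(0,1):B a2@(0,2):A a3@(2,5):A a4@(0,5):A a5@(0,0):A a6@(4,0):B a7@(0,3):B
t=2: a0@(2,0):A a1@(0,4):B a2@(1,0):A a3@(2,5):A a4@(0,5):A a5@(1,1):A a6@(4,0):B a7@(1,2):B
t=3: a0@(2,0):A a1@(0,0):B a2@(1,0):A a3@(2,5):A a4@(0,1):A a5@(1,1):A a6@(4,0):B a7@(0,2):B
t=4: a0@(2,0):A a1@(0,3):B a2@(1,0):A a3@(2,5):A a4@(0,4):A a5@(0,5):A a6@(4,0):B a7@(1,2):B
t=5: a0@(2,0):A a1@(0,0):B a2@(1,0):A a3@(2,5):A a4@(0,1):A a5@(0,5):A a6@(4,0):B a7@(1,2):B
t=6: a0@(2,0):A a1@(0,2):B a2@(1,0):A a3@(2,5):A a4@(0,3):A a5@(0,4):A a6@(4,0):B a7@(1,1):B
t=7: a0@(2,0):A a1@(0,0):B a2@(1,0):A a3@(2,5):A a4@(0,1):A a5@(0,4):A a6@(4,0):B a7@(0,5):B
t=8: a0@(2,0):A a1@(0,2):B a2@(0,3):A a3@(2,5):A a4@(1,1):A a5@(1,2):A a6@(4,0):B a7@(1,3):B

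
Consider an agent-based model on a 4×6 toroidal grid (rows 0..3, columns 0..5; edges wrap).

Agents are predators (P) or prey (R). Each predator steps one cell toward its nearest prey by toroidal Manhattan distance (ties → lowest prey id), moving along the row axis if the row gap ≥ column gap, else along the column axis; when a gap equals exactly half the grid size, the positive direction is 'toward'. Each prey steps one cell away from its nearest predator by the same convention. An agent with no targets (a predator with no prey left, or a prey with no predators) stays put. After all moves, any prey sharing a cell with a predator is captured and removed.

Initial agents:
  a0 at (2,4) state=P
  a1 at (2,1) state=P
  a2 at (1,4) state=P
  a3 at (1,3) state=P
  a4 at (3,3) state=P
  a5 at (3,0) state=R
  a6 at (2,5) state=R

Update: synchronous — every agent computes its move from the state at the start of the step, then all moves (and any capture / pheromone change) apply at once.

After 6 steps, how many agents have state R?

2

t=1: a0@(2,5):P a1@(3,1):P a2@(2,4):P a3@(1,4):P a4@(3,4):P a5@(0,0):R a6@(2,0):R
t=2: a0@(2,0):P a1@(0,1):P a2@(2,5):P a3@(1,5):P a4@(3,5):P a5@(1,0):R a6@(2,1):R
t=3: a0@(1,0):P a1@(1,1):P a2@(1,5):P a3@(1,0):P a4@(0,5):P a5@(0,0):R a6@(2,2):R
t=4: a0@(0,0):P a1@(0,1):P a2@(0,5):P a3@(0,0):P a4@(0,0):P a5@(3,0):R a6@(3,2):R
t=5: a0@(3,0):P a1@(3,1):P a2@(3,5):P a3@(3,0):P a4@(3,0):P a5@(2,0):R a6@(2,2):R
t=6: a0@(2,0):P a1@(2,1):P a2@(2,5):P a3@(2,0):P a4@(2,0):P a5@(1,0):R a6@(1,2):R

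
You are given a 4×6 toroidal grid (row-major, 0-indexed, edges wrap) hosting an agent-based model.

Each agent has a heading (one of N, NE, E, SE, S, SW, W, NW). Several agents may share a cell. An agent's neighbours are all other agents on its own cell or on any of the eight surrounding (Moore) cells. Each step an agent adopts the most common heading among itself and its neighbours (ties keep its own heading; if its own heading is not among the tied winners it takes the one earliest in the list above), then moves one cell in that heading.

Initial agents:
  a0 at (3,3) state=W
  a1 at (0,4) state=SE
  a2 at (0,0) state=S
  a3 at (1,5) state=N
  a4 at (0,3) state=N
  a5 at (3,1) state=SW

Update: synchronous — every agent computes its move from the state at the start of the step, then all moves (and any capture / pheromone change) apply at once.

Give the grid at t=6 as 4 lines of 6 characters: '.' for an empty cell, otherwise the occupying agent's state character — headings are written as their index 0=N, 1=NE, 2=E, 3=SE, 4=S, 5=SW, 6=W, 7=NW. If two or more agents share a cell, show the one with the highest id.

t=1: a0@(3,2):W a1@(3,4):N a2@(1,0):S a3@(0,5):N a4@(3,3):N a5@(0,0):SW
t=2: a0@(3,1):W a1@(2,4):N a2@(2,0):S a3@(3,5):N a4@(2,3):N a5@(1,5):SW
t=3: a0@(3,0):W a1@(1,4):N a2@(3,0):S a3@(2,5):N a4@(1,3):N a5@(2,4):SW
t=4: a0@(3,5):W a1@(0,4):N a2@(0,0):S a3@(1,5):N a4@(0,3):N a5@(1,4):N
t=5: a0@(3,4):W a1@(3,4):N a2@(1,0):S a3@(0,5):N a4@(3,3):N a5@(0,4):N
t=6: a0@(2,4):N a1@(2,4):N a2@(2,0):S a3@(3,5):N a4@(2,3):N a5@(3,4):N

......
......
4..00.
....00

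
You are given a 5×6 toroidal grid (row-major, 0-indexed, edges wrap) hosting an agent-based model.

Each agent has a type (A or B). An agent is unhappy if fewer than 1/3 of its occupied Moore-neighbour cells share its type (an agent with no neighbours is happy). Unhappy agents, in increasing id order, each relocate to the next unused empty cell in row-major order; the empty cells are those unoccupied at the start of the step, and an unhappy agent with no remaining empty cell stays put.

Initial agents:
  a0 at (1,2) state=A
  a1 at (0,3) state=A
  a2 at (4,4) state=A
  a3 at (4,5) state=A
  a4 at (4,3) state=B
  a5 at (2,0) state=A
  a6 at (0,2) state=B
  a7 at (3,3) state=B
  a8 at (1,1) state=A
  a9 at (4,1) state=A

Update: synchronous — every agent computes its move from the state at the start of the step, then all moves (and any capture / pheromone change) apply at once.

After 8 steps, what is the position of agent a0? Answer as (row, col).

t=1: a0@(1,2):A a1@(0,3):A a2@(4,4):A a3@(4,5):A a4@(4,3):B a5@(2,0):A a6@(0,0):B a7@(3,3):B a8@(1,1):A a9@(0,1):A
t=2: a0@(1,2):A a1@(0,3):A a2@(4,4):A a3@(4,5):A a4@(4,3):B a5@(2,0):A a6@(0,2):B a7@(3,3):B a8@(1,1):A a9@(0,1):A
t=3: a0@(1,2):A a1@(0,3):A a2@(4,4):A a3@(4,5):A a4@(4,3):B a5@(2,0):A a6@(0,0):B a7@(3,3):B a8@(1,1):A a9@(0,1):A
t=4: a0@(1,2):A a1@(0,3):A a2@(4,4):A a3@(4,5):A a4@(4,3):B a5@(2,0):A a6@(0,2):B a7@(3,3):B a8@(1,1):A a9@(0,1):A
t=5: a0@(1,2):A a1@(0,3):A a2@(4,4):A a3@(4,5):A a4@(4,3):B a5@(2,0):A a6@(0,0):B a7@(3,3):B a8@(1,1):A a9@(0,1):A
t=6: a0@(1,2):A a1@(0,3):A a2@(4,4):A a3@(4,5):A a4@(4,3):B a5@(2,0):A a6@(0,2):B a7@(3,3):B a8@(1,1):A a9@(0,1):A
t=7: a0@(1,2):A a1@(0,3):A a2@(4,4):A a3@(4,5):A a4@(4,3):B a5@(2,0):A a6@(0,0):B a7@(3,3):B a8@(1,1):A a9@(0,1):A
t=8: a0@(1,2):A a1@(0,3):A a2@(4,4):A a3@(4,5):A a4@(4,3):B a5@(2,0):A a6@(0,2):B a7@(3,3):B a8@(1,1):A a9@(0,1):A

(1, 2)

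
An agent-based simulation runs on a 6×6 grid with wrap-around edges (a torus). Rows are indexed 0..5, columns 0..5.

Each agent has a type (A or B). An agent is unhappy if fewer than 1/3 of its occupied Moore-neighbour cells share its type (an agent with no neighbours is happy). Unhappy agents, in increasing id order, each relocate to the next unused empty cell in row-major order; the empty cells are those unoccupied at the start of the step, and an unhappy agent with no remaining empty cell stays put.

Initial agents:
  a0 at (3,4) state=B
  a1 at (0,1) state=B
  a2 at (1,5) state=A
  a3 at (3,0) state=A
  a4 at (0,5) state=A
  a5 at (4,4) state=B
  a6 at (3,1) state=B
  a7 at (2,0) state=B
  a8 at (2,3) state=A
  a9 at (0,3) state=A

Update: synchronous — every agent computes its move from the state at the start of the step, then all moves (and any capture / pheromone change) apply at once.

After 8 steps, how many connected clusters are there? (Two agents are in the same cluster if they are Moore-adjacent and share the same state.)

5

t=1: a0@(3,4):B a1@(0,1):B a2@(1,5):A a3@(0,0):A a4@(0,5):A a5@(4,4):B a6@(3,1):B a7@(2,0):B a8@(0,2):A a9@(0,3):A
t=2: a0@(3,4):B a1@(0,4):B a2@(1,5):A a3@(0,0):A a4@(0,5):A a5@(4,4):B a6@(3,1):B a7@(2,0):B a8@(0,2):A a9@(0,3):A
t=3: a0@(3,4):B a1@(0,1):B a2@(1,5):A a3@(0,0):A a4@(0,5):A a5@(4,4):B a6@(3,1):B a7@(2,0):B a8@(0,2):A a9@(0,3):A
t=4: a0@(3,4):B a1@(0,4):B a2@(1,5):A a3@(0,0):A a4@(0,5):A a5@(4,4):B a6@(3,1):B a7@(2,0):B a8@(0,2):A a9@(0,3):A
t=5: a0@(3,4):B a1@(0,1):B a2@(1,5):A a3@(0,0):A a4@(0,5):A a5@(4,4):B a6@(3,1):B a7@(2,0):B a8@(0,2):A a9@(0,3):A
t=6: a0@(3,4):B a1@(0,4):B a2@(1,5):A a3@(0,0):A a4@(0,5):A a5@(4,4):B a6@(3,1):B a7@(2,0):B a8@(0,2):A a9@(0,3):A
t=7: a0@(3,4):B a1@(0,1):B a2@(1,5):A a3@(0,0):A a4@(0,5):A a5@(4,4):B a6@(3,1):B a7@(2,0):B a8@(0,2):A a9@(0,3):A
t=8: a0@(3,4):B a1@(0,4):B a2@(1,5):A a3@(0,0):A a4@(0,5):A a5@(4,4):B a6@(3,1):B a7@(2,0):B a8@(0,2):A a9@(0,3):A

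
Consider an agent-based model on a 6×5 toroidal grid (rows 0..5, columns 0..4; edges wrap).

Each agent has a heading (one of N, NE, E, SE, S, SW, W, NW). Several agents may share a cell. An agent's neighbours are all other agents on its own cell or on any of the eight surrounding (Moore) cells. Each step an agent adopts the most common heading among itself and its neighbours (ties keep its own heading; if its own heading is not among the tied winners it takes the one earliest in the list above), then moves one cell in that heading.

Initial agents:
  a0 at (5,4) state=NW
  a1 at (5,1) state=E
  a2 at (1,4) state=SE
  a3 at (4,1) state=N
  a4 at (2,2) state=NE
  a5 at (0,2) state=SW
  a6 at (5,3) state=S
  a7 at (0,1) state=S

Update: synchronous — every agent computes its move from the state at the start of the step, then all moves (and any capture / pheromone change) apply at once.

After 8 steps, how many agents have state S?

8

t=1: a0@(4,3):NW a1@(5,2):E a2@(2,0):SE a3@(3,1):N a4@(1,3):NE a5@(1,2):S a6@(0,3):S a7@(1,1):S
t=2: a0@(3,2):NW a1@(5,3):E a2@(3,1):SE a3@(2,1):N a4@(2,3):S a5@(2,2):S a6@(1,3):S a7@(2,1):S
t=3: a0@(4,2):S a1@(5,4):E a2@(4,1):S a3@(3,1):S a4@(3,3):S a5@(3,2):S a6@(2,3):S a7@(3,1):S
t=4: a0@(5,2):S a1@(5,0):E a2@(5,1):S a3@(4,1):S a4@(4,3):S a5@(4,2):S a6@(3,3):S a7@(4,1):S
t=5: a0@(0,2):S a1@(0,0):S a2@(0,1):S a3@(5,1):S a4@(5,3):S a5@(5,2):S a6@(4,3):S a7@(5,1):S
t=6: a0@(1,2):S a1@(1,0):S a2@(1,1):S a3@(0,1):S a4@(0,3):S a5@(0,2):S a6@(5,3):S a7@(0,1):S
t=7: a0@(2,2):S a1@(2,0):S a2@(2,1):S a3@(1,1):S a4@(1,3):S a5@(1,2):S a6@(0,3):S a7@(1,1):S
t=8: a0@(3,2):S a1@(3,0):S a2@(3,1):S a3@(2,1):S a4@(2,3):S a5@(2,2):S a6@(1,3):S a7@(2,1):S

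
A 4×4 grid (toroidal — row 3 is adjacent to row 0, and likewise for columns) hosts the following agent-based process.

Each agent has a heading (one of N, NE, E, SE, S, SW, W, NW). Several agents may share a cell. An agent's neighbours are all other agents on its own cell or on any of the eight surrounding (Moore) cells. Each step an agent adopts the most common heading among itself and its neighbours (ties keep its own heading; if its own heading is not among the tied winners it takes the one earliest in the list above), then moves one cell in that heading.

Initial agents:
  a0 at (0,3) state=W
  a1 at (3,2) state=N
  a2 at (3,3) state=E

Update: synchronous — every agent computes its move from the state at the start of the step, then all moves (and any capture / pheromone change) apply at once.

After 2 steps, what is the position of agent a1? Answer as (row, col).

(1, 2)

t=1: a0@(0,2):W a1@(2,2):N a2@(3,0):E
t=2: a0@(0,1):W a1@(1,2):N a2@(3,1):E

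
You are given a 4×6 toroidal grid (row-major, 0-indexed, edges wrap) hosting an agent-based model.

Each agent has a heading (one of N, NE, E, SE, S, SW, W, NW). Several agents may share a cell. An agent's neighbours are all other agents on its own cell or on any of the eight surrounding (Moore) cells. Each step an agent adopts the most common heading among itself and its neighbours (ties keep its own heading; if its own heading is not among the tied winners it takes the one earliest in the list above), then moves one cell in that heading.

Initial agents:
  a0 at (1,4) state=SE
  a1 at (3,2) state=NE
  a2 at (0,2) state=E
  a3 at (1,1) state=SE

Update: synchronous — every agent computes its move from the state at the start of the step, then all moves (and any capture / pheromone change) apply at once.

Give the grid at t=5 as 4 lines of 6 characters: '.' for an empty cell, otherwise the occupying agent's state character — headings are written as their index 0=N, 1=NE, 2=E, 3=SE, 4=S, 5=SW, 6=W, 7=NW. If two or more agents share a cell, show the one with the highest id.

.2....
......
31.3..
......

t=1: a0@(2,5):SE a1@(2,3):NE a2@(0,3):E a3@(2,2):SE
t=2: a0@(3,0):SE a1@(1,4):NE a2@(0,4):E a3@(3,3):SE
t=3: a0@(0,1):SE a1@(0,5):NE a2@(0,5):E a3@(0,4):SE
t=4: a0@(1,2):SE a1@(3,0):NE a2@(0,0):E a3@(1,5):SE
t=5: a0@(2,3):SE a1@(2,1):NE a2@(0,1):E a3@(2,0):SE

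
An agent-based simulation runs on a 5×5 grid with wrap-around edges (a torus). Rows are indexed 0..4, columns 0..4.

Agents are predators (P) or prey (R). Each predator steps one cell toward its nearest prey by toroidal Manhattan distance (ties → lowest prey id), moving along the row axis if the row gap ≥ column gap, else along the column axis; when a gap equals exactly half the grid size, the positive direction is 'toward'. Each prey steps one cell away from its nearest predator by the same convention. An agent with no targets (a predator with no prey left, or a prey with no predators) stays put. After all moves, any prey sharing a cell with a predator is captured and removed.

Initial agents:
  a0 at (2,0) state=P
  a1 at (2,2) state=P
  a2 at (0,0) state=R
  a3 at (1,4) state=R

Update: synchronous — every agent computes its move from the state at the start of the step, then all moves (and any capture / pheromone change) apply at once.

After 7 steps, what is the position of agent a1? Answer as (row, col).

t=1: a0@(1,0):P a1@(2,3):P a2@(4,0):R a3@(0,4):R
t=2: a0@(0,0):P a1@(1,3):P a2@(3,0):R a3@(4,4):R
t=3: a0@(4,0):P a1@(0,3):P a2@(2,0):R a3@(3,4):R
t=4: a0@(3,0):P a1@(4,3):P a2@(1,0):R a3@(2,4):R
t=5: a0@(2,0):P a1@(3,3):P a2@(0,0):R a3@(1,4):R
t=6: a0@(1,0):P a1@(2,3):P a2@(4,0):R a3@(0,4):R
t=7: a0@(0,0):P a1@(1,3):P a2@(3,0):R a3@(4,4):R

(1, 3)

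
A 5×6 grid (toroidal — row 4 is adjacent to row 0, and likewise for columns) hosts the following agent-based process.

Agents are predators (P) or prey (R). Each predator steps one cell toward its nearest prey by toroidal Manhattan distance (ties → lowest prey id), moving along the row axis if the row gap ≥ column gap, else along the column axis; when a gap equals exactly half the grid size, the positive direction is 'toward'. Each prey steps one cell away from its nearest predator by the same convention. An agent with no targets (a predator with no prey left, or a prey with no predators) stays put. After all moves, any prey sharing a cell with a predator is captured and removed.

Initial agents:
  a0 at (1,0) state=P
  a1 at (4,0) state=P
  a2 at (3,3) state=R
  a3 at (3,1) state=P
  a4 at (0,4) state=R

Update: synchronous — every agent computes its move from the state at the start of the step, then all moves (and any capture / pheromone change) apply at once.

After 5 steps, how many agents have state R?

t=1: a0@(1,5):P a1@(4,5):P a2@(3,4):R a3@(3,2):P a4@(0,3):R
t=2: a0@(2,5):P a1@(3,5):P a2@(2,4):R a3@(3,3):P a4@(0,2):R
t=3: a0@(2,4):P a1@(2,5):P a3@(2,3):P a4@(1,2):R
t=4: a0@(2,3):P a1@(2,0):P a3@(1,3):P a4@(0,2):R
t=5: a0@(1,3):P a1@(1,0):P a3@(0,3):P a4@(4,2):R

1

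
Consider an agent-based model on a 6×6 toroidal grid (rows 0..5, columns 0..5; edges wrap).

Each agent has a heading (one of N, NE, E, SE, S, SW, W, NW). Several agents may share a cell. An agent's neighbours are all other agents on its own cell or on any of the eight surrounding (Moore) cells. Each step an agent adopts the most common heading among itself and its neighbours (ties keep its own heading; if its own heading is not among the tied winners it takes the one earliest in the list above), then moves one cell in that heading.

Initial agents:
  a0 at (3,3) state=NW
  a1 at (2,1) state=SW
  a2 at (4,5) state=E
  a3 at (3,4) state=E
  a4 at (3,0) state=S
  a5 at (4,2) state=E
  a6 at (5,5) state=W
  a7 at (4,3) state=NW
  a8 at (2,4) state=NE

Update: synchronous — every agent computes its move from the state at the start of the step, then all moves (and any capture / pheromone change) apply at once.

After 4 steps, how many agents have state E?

6

t=1: a0@(2,2):NW a1@(3,0):SW a2@(4,0):E a3@(3,5):E a4@(4,0):S a5@(3,1):NW a6@(5,4):W a7@(3,2):NW a8@(1,5):NE
t=2: a0@(1,1):NW a1@(3,1):E a2@(4,1):E a3@(3,0):E a4@(4,1):E a5@(2,0):NW a6@(5,3):W a7@(2,1):NW a8@(0,0):NE
t=3: a0@(0,0):NW a1@(3,2):E a2@(4,2):E a3@(3,1):E a4@(4,2):E a5@(1,5):NW a6@(5,2):W a7@(1,0):NW a8@(5,1):NE
t=4: a0@(5,5):NW a1@(3,3):E a2@(4,3):E a3@(3,2):E a4@(4,3):E a5@(0,4):NW a6@(5,3):E a7@(0,5):NW a8@(5,2):E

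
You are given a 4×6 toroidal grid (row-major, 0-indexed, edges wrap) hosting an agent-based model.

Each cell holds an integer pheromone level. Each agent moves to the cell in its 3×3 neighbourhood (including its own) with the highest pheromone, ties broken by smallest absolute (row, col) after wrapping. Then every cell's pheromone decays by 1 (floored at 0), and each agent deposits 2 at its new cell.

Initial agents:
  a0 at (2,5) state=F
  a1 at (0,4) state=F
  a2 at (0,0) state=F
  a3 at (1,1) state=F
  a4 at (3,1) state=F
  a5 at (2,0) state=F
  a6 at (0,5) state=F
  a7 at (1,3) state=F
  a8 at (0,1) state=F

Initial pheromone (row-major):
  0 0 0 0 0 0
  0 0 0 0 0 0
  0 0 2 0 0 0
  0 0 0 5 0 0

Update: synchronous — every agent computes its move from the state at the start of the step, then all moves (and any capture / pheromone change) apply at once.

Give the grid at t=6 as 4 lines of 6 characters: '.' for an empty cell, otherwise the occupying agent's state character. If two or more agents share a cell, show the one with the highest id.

F.....
......
..F...
......

t=1: a0@(1,0) a1@(3,3) a2@(0,0) a3@(2,2) a4@(2,2) a5@(1,0) a6@(0,0) a7@(2,2) a8@(0,0) | pheromone: 6 0 0 0 0 0 / 4 0 0 0 0 0 / 0 0 7 0 0 0 / 0 0 0 6 0 0
t=2: a0@(0,0) a1@(2,2) a2@(0,0) a3@(2,2) a4@(2,2) a5@(0,0) a6@(0,0) a7@(2,2) a8@(0,0) | pheromone: 15 0 0 0 0 0 / 3 0 0 0 0 0 / 0 0 14 0 0 0 / 0 0 0 5 0 0
t=3: a0@(0,0) a1@(2,2) a2@(0,0) a3@(2,2) a4@(2,2) a5@(0,0) a6@(0,0) a7@(2,2) a8@(0,0) | pheromone: 24 0 0 0 0 0 / 2 0 0 0 0 0 / 0 0 21 0 0 0 / 0 0 0 4 0 0
t=4: a0@(0,0) a1@(2,2) a2@(0,0) a3@(2,2) a4@(2,2) a5@(0,0) a6@(0,0) a7@(2,2) a8@(0,0) | pheromone: 33 0 0 0 0 0 / 1 0 0 0 0 0 / 0 0 28 0 0 0 / 0 0 0 3 0 0
t=5: a0@(0,0) a1@(2,2) a2@(0,0) a3@(2,2) a4@(2,2) a5@(0,0) a6@(0,0) a7@(2,2) a8@(0,0) | pheromone: 42 0 0 0 0 0 / 0 0 0 0 0 0 / 0 0 35 0 0 0 / 0 0 0 2 0 0
t=6: a0@(0,0) a1@(2,2) a2@(0,0) a3@(2,2) a4@(2,2) a5@(0,0) a6@(0,0) a7@(2,2) a8@(0,0) | pheromone: 51 0 0 0 0 0 / 0 0 0 0 0 0 / 0 0 42 0 0 0 / 0 0 0 1 0 0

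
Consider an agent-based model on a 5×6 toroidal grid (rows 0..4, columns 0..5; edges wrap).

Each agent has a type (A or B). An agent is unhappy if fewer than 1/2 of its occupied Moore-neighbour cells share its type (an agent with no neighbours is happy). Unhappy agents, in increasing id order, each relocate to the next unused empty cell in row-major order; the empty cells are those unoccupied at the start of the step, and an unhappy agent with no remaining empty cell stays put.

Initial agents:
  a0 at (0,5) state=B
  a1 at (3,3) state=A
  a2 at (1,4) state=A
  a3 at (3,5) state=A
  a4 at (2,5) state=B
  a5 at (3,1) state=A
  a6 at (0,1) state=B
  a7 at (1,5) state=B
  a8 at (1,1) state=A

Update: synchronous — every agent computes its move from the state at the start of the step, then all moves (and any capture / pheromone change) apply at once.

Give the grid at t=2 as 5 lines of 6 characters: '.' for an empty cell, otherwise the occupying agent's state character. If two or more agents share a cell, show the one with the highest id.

.A.BBB
.AA..B
......
.A.A..
......

t=1: a0@(0,5):B a1@(3,3):A a2@(0,0):A a3@(0,2):A a4@(0,3):B a5@(3,1):A a6@(0,4):B a7@(1,5):B a8@(1,0):A
t=2: a0@(0,5):B a1@(3,3):A a2@(0,1):A a3@(1,1):A a4@(0,3):B a5@(3,1):A a6@(0,4):B a7@(1,5):B a8@(1,2):A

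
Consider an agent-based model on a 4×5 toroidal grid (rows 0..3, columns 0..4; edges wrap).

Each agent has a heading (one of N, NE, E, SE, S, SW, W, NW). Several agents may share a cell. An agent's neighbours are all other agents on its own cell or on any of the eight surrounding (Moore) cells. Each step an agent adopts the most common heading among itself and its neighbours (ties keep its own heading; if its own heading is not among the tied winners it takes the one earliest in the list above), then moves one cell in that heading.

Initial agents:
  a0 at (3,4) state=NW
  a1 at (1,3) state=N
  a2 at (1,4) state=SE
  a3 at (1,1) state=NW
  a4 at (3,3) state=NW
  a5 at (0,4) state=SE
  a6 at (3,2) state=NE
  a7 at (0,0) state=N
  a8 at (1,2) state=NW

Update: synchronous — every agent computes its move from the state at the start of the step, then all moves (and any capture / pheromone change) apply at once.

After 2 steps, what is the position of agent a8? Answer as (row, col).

(3, 0)

t=1: a0@(2,3):NW a1@(2,4):SE a2@(2,0):SE a3@(0,0):NW a4@(2,2):NW a5@(1,0):SE a6@(2,3):NE a7@(1,1):SE a8@(0,1):NW
t=2: a0@(1,2):NW a1@(3,0):SE a2@(3,1):SE a3@(3,4):NW a4@(1,1):NW a5@(2,1):SE a6@(1,2):NW a7@(2,2):SE a8@(3,0):NW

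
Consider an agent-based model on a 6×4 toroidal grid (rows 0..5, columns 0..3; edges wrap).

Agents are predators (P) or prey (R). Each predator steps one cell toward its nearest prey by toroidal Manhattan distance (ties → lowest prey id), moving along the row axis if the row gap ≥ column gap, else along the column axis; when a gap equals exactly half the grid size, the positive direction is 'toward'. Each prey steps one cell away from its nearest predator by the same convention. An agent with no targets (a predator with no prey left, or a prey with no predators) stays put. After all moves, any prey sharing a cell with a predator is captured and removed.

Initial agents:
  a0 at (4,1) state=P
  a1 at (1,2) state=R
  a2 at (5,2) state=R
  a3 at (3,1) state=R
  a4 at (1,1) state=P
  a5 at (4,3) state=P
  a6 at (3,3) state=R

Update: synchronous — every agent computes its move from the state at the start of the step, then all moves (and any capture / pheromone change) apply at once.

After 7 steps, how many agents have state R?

t=1: a0@(3,1):P a1@(1,3):R a2@(0,2):R a3@(2,1):R a4@(1,2):P a5@(3,3):P a6@(2,3):R
t=2: a0@(2,1):P a1@(1,0):R a2@(5,2):R a3@(1,1):R a4@(1,3):P a5@(2,3):P
t=3: a0@(1,1):P a2@(4,2):R a3@(0,1):R a4@(1,0):P a5@(1,3):P
t=4: a0@(0,1):P a2@(3,2):R a3@(5,1):R a4@(0,0):P a5@(1,0):P
t=5: a0@(5,1):P a2@(2,2):R a3@(4,1):R a4@(5,0):P a5@(0,0):P
t=6: a0@(4,1):P a2@(1,2):R a3@(3,1):R a4@(4,0):P a5@(5,0):P
t=7: a0@(3,1):P a2@(0,2):R a3@(2,1):R a4@(3,0):P a5@(4,0):P

2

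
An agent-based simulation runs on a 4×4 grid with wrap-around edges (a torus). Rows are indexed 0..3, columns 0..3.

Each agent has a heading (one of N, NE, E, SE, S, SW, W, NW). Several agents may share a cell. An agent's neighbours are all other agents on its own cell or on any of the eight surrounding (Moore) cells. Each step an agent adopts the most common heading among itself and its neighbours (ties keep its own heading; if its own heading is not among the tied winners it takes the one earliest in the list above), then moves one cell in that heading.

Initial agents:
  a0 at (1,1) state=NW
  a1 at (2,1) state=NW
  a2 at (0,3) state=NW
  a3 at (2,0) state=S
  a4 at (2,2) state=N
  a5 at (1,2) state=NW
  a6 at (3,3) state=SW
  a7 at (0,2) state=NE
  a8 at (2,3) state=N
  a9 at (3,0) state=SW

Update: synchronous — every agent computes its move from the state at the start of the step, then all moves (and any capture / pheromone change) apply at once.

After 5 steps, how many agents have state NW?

t=1: a0@(0,0):NW a1@(1,0):NW a2@(3,2):NW a3@(3,3):SW a4@(1,1):NW a5@(0,1):NW a6@(0,2):SW a7@(3,1):NW a8@(1,3):N a9@(0,3):SW
t=2: a0@(3,3):NW a1@(0,3):NW a2@(2,1):NW a3@(0,2):SW a4@(0,0):NW a5@(3,0):NW a6@(3,1):NW a7@(2,0):NW a8@(2,2):SW a9@(1,2):SW
t=3: a0@(2,2):NW a1@(3,2):NW a2@(1,0):NW a3@(3,1):NW a4@(3,3):NW a5@(2,3):NW a6@(2,0):NW a7@(1,3):NW a8@(1,1):NW a9@(2,1):SW
t=4: a0@(1,1):NW a1@(2,1):NW a2@(0,3):NW a3@(2,0):NW a4@(2,2):NW a5@(1,2):NW a6@(1,3):NW a7@(0,2):NW a8@(0,0):NW a9@(1,0):NW
t=5: a0@(0,0):NW a1@(1,0):NW a2@(3,2):NW a3@(1,3):NW a4@(1,1):NW a5@(0,1):NW a6@(0,2):NW a7@(3,1):NW a8@(3,3):NW a9@(0,3):NW

10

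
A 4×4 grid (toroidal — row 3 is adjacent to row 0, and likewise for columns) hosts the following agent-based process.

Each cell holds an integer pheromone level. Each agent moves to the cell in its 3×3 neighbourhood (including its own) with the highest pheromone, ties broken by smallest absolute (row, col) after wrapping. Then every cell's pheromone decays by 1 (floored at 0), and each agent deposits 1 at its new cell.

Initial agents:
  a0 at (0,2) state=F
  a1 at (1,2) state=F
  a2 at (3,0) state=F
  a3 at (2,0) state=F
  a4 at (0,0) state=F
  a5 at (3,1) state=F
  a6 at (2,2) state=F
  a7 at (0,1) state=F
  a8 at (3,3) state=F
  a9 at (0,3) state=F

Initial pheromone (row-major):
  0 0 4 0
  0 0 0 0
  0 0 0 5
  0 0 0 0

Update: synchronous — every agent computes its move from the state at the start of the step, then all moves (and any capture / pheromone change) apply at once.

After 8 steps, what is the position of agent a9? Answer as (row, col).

(0, 2)

t=1: a0@(0,2) a1@(2,3) a2@(2,3) a3@(2,3) a4@(0,0) a5@(0,2) a6@(2,3) a7@(0,2) a8@(2,3) a9@(0,2) | pheromone: 1 0 7 0 / 0 0 0 0 / 0 0 0 9 / 0 0 0 0
t=2: a0@(0,2) a1@(2,3) a2@(2,3) a3@(2,3) a4@(0,0) a5@(0,2) a6@(2,3) a7@(0,2) a8@(2,3) a9@(0,2) | pheromone: 1 0 10 0 / 0 0 0 0 / 0 0 0 13 / 0 0 0 0
t=3: a0@(0,2) a1@(2,3) a2@(2,3) a3@(2,3) a4@(0,0) a5@(0,2) a6@(2,3) a7@(0,2) a8@(2,3) a9@(0,2) | pheromone: 1 0 13 0 / 0 0 0 0 / 0 0 0 17 / 0 0 0 0
t=4: a0@(0,2) a1@(2,3) a2@(2,3) a3@(2,3) a4@(0,0) a5@(0,2) a6@(2,3) a7@(0,2) a8@(2,3) a9@(0,2) | pheromone: 1 0 16 0 / 0 0 0 0 / 0 0 0 21 / 0 0 0 0
t=5: a0@(0,2) a1@(2,3) a2@(2,3) a3@(2,3) a4@(0,0) a5@(0,2) a6@(2,3) a7@(0,2) a8@(2,3) a9@(0,2) | pheromone: 1 0 19 0 / 0 0 0 0 / 0 0 0 25 / 0 0 0 0
t=6: a0@(0,2) a1@(2,3) a2@(2,3) a3@(2,3) a4@(0,0) a5@(0,2) a6@(2,3) a7@(0,2) a8@(2,3) a9@(0,2) | pheromone: 1 0 22 0 / 0 0 0 0 / 0 0 0 29 / 0 0 0 0
t=7: a0@(0,2) a1@(2,3) a2@(2,3) a3@(2,3) a4@(0,0) a5@(0,2) a6@(2,3) a7@(0,2) a8@(2,3) a9@(0,2) | pheromone: 1 0 25 0 / 0 0 0 0 / 0 0 0 33 / 0 0 0 0
t=8: a0@(0,2) a1@(2,3) a2@(2,3) a3@(2,3) a4@(0,0) a5@(0,2) a6@(2,3) a7@(0,2) a8@(2,3) a9@(0,2) | pheromone: 1 0 28 0 / 0 0 0 0 / 0 0 0 37 / 0 0 0 0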